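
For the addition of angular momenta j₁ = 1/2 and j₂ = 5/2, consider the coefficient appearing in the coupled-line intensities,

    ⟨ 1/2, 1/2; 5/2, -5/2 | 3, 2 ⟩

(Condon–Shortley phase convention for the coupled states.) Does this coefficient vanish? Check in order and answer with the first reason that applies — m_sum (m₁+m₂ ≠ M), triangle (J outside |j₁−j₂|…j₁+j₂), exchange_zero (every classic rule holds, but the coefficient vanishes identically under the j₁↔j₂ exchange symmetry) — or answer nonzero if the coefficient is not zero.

m-sum: m₁+m₂ = 1/2+(-5/2) = -2, M = 2  ✗ ⇒ coefficient is 0

m_sum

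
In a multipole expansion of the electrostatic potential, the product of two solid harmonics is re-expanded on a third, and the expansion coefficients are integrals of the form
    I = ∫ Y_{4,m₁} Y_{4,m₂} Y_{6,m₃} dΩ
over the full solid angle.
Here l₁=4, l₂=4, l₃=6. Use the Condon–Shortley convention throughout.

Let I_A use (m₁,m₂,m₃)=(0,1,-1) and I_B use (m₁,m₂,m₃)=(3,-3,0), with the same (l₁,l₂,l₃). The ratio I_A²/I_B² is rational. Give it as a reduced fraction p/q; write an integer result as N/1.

210/289

l's match ⇒ only the (l;m) 3-j factors differ between A and B.
A: triangle coeff Δ(4,4,6) = 1/1261260; Σ_t [0,2]: t=0:+1/11520 t=1:−1/1728 t=2:+1/3456 = -7/34560; (3j)²=7/858 [(4 4 6; 0 1 -1)], sign=+1
B: triangle coeff Δ(4,4,6) = 1/1261260; Σ_t [0,1]: t=0:+1/28800 t=1:−1/518400 = 17/518400; (3j)²=289/25740 [(4 4 6; 3 -3 0)], sign=+1
I_A²/I_B² = (7/858)/(289/25740) = 210/289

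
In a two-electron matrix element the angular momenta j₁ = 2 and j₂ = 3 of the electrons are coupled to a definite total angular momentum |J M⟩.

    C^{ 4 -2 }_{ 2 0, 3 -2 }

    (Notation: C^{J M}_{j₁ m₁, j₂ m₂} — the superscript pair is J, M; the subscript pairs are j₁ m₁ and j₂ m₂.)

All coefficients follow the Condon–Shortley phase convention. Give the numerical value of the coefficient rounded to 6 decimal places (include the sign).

+0.585540

√[9·1!3!5!/10! · 2!2!1!5!2!6!] = √(8640/7)
  +(−1)^0/∏(0,1,2,1,1,4)! = 1/48  (running 1/48)
  +(−1)^1/∏(1,0,1,0,2,5)! = -1/240  (running 1/60)
⟨..|..⟩ = √(8640/7)·(1/60) = +0.585540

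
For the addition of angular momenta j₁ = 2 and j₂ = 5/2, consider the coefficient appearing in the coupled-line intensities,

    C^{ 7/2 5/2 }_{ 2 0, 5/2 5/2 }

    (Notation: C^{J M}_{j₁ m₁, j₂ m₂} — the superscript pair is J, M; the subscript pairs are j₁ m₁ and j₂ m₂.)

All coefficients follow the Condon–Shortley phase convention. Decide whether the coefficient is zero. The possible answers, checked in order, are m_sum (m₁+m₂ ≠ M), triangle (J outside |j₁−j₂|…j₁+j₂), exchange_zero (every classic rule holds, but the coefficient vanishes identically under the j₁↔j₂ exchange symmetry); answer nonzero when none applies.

nonzero

m-sum: m₁+m₂ = 0+5/2 = 5/2, M = 5/2  ✓
triangle: |j₁−j₂| = 1/2 ≤ J = 7/2 ≤ j₁+j₂ = 9/2  ✓
exchange: j₁≠j₂ or m₁≠m₂ — the exchange symmetry imposes no constraint here
value check: CG = −√(10/21) = -0.690066 ≠ 0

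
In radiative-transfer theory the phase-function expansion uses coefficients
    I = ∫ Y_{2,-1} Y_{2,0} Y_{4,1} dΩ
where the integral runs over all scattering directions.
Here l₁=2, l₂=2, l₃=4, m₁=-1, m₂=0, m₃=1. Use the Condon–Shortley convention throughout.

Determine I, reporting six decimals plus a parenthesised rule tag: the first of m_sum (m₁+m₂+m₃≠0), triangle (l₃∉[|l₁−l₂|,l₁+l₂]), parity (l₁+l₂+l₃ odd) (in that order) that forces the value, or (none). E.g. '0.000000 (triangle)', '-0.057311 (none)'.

Checks pass: Σm=0; 8 even; l₃=4∈[0,4].
(2·2+1)(2·2+1)(2·4+1) = 225
Δ: 0! 4! 4! / 9! → 1/630
sum: t=0:+1/16 = 1/16
3j²(2 2 4; 0 0 0) = Δ·Π!·Σ² = 2/35  (sign +1)
sum: t=0:+1/24 = 1/24
3j²(2 2 4; -1 0 1) = Δ·Π!·Σ² = 1/21  (sign -1)
combine: 4πI² = 225·2/35·1/21 = 30/49
take √, sign -1: I = -0.22072812
No selection rule forces the value: the integral is nonzero (none).

-0.220728 (none)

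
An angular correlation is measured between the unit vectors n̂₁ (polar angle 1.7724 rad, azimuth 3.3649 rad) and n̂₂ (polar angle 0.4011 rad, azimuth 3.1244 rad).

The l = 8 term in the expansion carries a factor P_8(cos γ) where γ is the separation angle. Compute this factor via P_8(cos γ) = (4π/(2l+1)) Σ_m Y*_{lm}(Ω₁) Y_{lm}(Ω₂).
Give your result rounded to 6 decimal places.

Addition theorem: P_8(cos γ) = (4π/17) Σ_m Y*_{lm}(Ω₁) Y_{lm}(Ω₂), m = −8…8:
  term(m=-8) = -0.000042+0.000114i   from Y*(Ω₁)=-0.093644+0.427465i, Y(Ω₂)=+0.000276+0.000038i
  term(m=-7) = +0.000106-0.000933i   from Y*(Ω₁)=+0.002735+0.357738i, Y(Ω₂)=-0.002606-0.000315i
  term(m=-6) = -0.000264-0.002055i   from Y*(Ω₁)=-0.030373-0.129167i, Y(Ω₂)=+0.015535+0.001608i
  term(m=-5) = +0.008374+0.021700i   from Y*(Ω₁)=-0.154706-0.316813i, Y(Ω₂)=-0.065728-0.005664i
  term(m=-4) = +0.002229+0.003197i   from Y*(Ω₁)=+0.012115+0.015056i, Y(Ω₂)=+0.201209+0.013859i
  term(m=-3) = -0.107222-0.094326i   from Y*(Ω₁)=+0.260482+0.206335i, Y(Ω₂)=-0.429182-0.022156i
  term(m=-2) = +0.015645+0.008165i   from Y*(Ω₁)=+0.028621+0.013706i, Y(Ω₂)=+0.555782+0.019118i
  term(m=-1) = +0.065062+0.015956i   from Y*(Ω₁)=-0.311632-0.070770i, Y(Ω₂)=-0.209598-0.003604i
  term(m=+0) = +0.020160+0.000000i   from Y*(Ω₁)=-0.046685-0.000000i, Y(Ω₂)=-0.431825+0.000000i
  term(m=+1) = +0.065062-0.015956i   from Y*(Ω₁)=+0.311632-0.070770i, Y(Ω₂)=+0.209598-0.003604i
  term(m=+2) = +0.015645-0.008165i   from Y*(Ω₁)=+0.028621-0.013706i, Y(Ω₂)=+0.555782-0.019118i
  term(m=+3) = -0.107222+0.094326i   from Y*(Ω₁)=-0.260482+0.206335i, Y(Ω₂)=+0.429182-0.022156i
  term(m=+4) = +0.002229-0.003197i   from Y*(Ω₁)=+0.012115-0.015056i, Y(Ω₂)=+0.201209-0.013859i
  term(m=+5) = +0.008374-0.021700i   from Y*(Ω₁)=+0.154706-0.316813i, Y(Ω₂)=+0.065728-0.005664i
  term(m=+6) = -0.000264+0.002055i   from Y*(Ω₁)=-0.030373+0.129167i, Y(Ω₂)=+0.015535-0.001608i
  term(m=+7) = +0.000106+0.000933i   from Y*(Ω₁)=-0.002735+0.357738i, Y(Ω₂)=+0.002606-0.000315i
  term(m=+8) = -0.000042-0.000114i   from Y*(Ω₁)=-0.093644-0.427465i, Y(Ω₂)=+0.000276-0.000038i
Accumulated sum -0.012066+0.000000i; after 4π/(2l+1) scaling, -0.008919+0.000000i ⇒ P_8 = -0.008919

-0.008919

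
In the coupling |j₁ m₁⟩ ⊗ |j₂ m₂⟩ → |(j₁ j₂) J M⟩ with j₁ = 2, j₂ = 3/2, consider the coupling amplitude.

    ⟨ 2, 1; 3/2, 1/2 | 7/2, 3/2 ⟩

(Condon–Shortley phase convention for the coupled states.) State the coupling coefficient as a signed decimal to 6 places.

triangle: 0!*4!*3!/8! = 144/40320
(j±m)!: 3!*1!*2!*1!*5!*2! = 2880
prefactor² = (2J+1)*Δ*N² = 576/7
  k=0: +1/(0!*0!*1!*2!*3!*1!) = 1/12
Σ = 1/12  ⇒  CG² = 576/7*(1/12)² = 4/7
CG = +√(4/7) = +0.755929

+√(4/7) ≈ +0.755929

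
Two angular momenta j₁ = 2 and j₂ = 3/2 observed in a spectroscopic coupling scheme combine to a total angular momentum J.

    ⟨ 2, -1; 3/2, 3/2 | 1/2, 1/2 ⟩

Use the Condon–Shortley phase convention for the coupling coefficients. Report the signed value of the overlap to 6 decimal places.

triangle: 3!*1!*0!/5! = 6/120
(j±m)!: 1!*3!*3!*0!*1!*0! = 36
prefactor² = (2J+1)*Δ*N² = 18/5
  k=3: −1/(3!*0!*0!*0!*1!*0!) = -1/6
Σ = -1/6  ⇒  CG² = 18/5*(-1/6)² = 1/10
CG = −√(1/10) = -0.316228

-0.316228  (= −√(1/10))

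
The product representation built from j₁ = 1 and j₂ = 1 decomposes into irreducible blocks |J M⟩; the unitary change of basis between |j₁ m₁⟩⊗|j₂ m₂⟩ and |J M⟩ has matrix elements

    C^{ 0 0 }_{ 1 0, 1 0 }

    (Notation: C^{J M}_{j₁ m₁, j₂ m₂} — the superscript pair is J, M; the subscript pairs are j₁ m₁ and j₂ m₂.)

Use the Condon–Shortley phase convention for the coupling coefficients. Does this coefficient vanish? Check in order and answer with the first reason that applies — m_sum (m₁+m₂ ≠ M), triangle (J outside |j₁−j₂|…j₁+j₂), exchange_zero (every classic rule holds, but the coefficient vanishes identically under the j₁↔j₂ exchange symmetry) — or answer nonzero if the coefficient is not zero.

m-sum: m₁+m₂ = 0+0 = 0, M = 0  ✓
triangle: |j₁−j₂| = 0 ≤ J = 0 ≤ j₁+j₂ = 2  ✓
exchange: j₁=j₂, m₁=m₂ with (−1)^(j₁+j₂−J) = (−1)^2 = +1 — symmetry imposes no zero
value check: CG = −√(1/3) = -0.577350 ≠ 0

nonzero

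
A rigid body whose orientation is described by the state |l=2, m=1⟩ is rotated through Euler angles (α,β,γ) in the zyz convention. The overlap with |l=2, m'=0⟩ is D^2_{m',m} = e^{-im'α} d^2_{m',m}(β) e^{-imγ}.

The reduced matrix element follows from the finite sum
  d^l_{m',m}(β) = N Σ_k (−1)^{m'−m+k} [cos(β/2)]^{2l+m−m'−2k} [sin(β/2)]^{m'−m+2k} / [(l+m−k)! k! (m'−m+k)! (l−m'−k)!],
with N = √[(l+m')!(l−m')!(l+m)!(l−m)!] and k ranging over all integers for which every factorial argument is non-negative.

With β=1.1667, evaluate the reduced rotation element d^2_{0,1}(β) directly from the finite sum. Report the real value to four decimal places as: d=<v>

d=0.4428

d^2_{0,1}(β=1.1667) via the finite sum:
c=cos(1.166700/2)=0.834622, s=sin(1.166700/2)=0.550823; N=√[2·2·6·1]=4.898979
k∈{1,2} keeps every argument non-negative
  k=1: (−1)^0·4.8990/(2)·0.8346^3·0.5508^1 = +0.784436
  k=2: (−1)^1·4.8990/(2)·0.8346^1·0.5508^3 = -0.341666
d^2_{0,1}(1.1667) = +0.784436 -0.341666 = +0.442770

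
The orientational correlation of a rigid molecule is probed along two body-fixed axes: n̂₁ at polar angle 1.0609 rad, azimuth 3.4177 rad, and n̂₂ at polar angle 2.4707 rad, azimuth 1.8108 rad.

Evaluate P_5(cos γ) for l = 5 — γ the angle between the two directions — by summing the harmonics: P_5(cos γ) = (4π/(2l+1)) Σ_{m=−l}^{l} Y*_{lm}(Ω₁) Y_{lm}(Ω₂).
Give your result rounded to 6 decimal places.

Term-by-term m-sum for l=5 (normalisation 4π/11 = 1.142397):
  m=-5: Y*=(-0.044456, -0.230831)  Y=(-0.040173, -0.015618)  product (-0.001819, 0.009967)
  m=-4: Y*=(0.186921, 0.371313)  Y=(-0.098486, 0.140677)  product (-0.070644, -0.010274)
  m=-3: Y*=(-0.177914, -0.193883)  Y=(0.247828, 0.282558)  product (0.010691, -0.098321)
  m=-2: Y*=(-0.153063, -0.094311)  Y=(0.382499, -0.199137)  product (-0.077327, -0.005593)
  m=-1: Y*=(0.307518, 0.087133)  Y=(-0.014915, -0.060945)  product (0.000724, -0.020041)
  m=+0: Y*=(0.108423, -0.000000)  Y=(0.387745, 0.000000)  product (0.042040, 0.000000)
  m=+1: Y*=(-0.307518, 0.087133)  Y=(0.014915, -0.060945)  product (0.000724, 0.020041)
  m=+2: Y*=(-0.153063, 0.094311)  Y=(0.382499, 0.199137)  product (-0.077327, 0.005593)
  m=+3: Y*=(0.177914, -0.193883)  Y=(-0.247828, 0.282558)  product (0.010691, 0.098321)
  m=+4: Y*=(0.186921, -0.371313)  Y=(-0.098486, -0.140677)  product (-0.070644, 0.010274)
  m=+5: Y*=(0.044456, -0.230831)  Y=(0.040173, -0.015618)  product (-0.001819, -0.009967)
Σ over m = (-0.234712, 0.000000); ×(4π/11) → (-0.268134, 0.000000). Real part: -0.268134

-0.268134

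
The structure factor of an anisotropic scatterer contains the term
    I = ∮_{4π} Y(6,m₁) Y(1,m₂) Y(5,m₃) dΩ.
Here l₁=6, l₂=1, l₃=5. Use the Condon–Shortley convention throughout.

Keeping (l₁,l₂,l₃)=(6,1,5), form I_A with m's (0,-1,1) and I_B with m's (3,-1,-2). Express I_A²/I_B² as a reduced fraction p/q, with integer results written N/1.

5/12

Shared (l₁,l₂,l₃)=(6,1,5): N and (l;000)² cancel in I_A²/I_B².
A: Δ = 2!·10!·0!/13! = 1/858; Racah Σ t=0..0: t=0:+1/34560 = 1/34560; ⇒ 3j(6 1 5; 0 -1 1)² = 5/286, sgn +1
B: Δ = 2!·10!·0!/13! = 1/858; Racah Σ t=0..0: t=0:+1/60480 = 1/60480; ⇒ 3j(6 1 5; 3 -1 -2)² = 6/143, sgn -1
I_A²/I_B² = (5/286)/(6/143) = 5/12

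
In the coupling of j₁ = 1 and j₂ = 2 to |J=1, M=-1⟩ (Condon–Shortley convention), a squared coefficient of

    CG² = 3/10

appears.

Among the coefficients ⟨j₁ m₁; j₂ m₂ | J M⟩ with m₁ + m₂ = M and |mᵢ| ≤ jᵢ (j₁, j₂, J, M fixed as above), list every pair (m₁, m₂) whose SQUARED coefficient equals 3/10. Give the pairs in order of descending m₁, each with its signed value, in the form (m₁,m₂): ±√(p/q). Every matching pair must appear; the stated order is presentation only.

(0,-1): −√(3/10)

Admissible pairs with m₁+m₂ = M = -1: (-1,0), (0,-1), (1,-2)
  (m₁,m₂)=(1,-2): CG² = 3/5, CG = +√(3/5)
  (m₁,m₂)=(0,-1): CG² = 3/10, CG = −√(3/10)   ← matches the target
  (m₁,m₂)=(-1,0): CG² = 1/10, CG = +√(1/10)
Pairs with CG² = 3/10: (0,-1): −√(3/10)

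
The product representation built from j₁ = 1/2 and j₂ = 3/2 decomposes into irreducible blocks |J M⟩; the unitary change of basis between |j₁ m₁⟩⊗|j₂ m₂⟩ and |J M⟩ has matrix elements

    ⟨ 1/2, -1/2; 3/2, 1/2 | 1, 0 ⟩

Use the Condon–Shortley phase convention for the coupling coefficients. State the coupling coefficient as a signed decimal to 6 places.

-0.707107  (= −√(1/2))

triangle: 1!×0!×2!/4! = 2/24
(j±m)!: 0!×1!×2!×1!×1!×1! = 2
prefactor² = (2J+1)×Δ×N² = 1/2
  k=1: −1/(1!×0!×0!×1!×0!×1!) = -1
Σ = -1  ⇒  CG² = 1/2×(-1)² = 1/2
CG = −√(1/2) = -0.707107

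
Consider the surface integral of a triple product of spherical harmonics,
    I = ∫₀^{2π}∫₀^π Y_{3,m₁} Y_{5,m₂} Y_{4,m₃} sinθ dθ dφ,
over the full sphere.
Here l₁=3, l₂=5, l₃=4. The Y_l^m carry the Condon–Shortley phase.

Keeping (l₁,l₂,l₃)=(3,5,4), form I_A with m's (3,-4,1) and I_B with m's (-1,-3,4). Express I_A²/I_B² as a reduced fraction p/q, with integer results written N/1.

l's match ⇒ only the (l;m) 3-j factors differ between A and B.
A: triangle coeff Δ(3,5,4) = 1/180180; Σ_t [0,0]: t=0:+1/5760 = 1/5760; (3j)²=9/286 [(3 5 4; 3 -4 1)], sign=-1
B: triangle coeff Δ(3,5,4) = 1/180180; Σ_t [2,2]: t=2:+1/5760 = 1/5760; (3j)²=56/2145 [(3 5 4; -1 -3 4)], sign=+1
I_A²/I_B² = (9/286)/(56/2145) = 135/112

135/112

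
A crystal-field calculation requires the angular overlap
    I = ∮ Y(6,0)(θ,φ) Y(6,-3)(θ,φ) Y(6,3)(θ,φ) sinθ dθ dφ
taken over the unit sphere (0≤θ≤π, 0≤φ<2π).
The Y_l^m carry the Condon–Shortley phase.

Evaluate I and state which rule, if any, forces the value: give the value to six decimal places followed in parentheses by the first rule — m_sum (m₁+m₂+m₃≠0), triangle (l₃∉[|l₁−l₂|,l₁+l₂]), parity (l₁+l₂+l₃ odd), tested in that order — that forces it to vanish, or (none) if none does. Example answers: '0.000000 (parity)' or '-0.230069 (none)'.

Checks pass: Σm=0; 18 even; l₃=6∈[0,12].
(2·6+1)(2·6+1)(2·6+1) = 2197
Δ: 6! 6! 6! / 19! → 1/325909584
sum: t=0:+1/373248000 t=1:−1/1728000 t=2:+1/110592 t=3:−1/46656 t=4:+1/110592 t=5:−1/1728000 t=6:+1/373248000 = -7/1555200
3j²(6 6 6; 0 0 0) = Δ·Π!·Σ² = 400/46189  (sign -1)
sum: t=0:+1/18662400 t=1:−1/691200 t=2:+1/276480 t=3:−1/933120 = 43/37324800
3j²(6 6 6; 0 -3 3) = Δ·Π!·Σ² = 1849/184756  (sign -1)
combine: 4πI² = 2197·400/46189·1849/184756 = 2403700/12623809
take √, sign +1: I = 0.12309488
No selection rule forces the value: the integral is nonzero (none).

0.123095 (none)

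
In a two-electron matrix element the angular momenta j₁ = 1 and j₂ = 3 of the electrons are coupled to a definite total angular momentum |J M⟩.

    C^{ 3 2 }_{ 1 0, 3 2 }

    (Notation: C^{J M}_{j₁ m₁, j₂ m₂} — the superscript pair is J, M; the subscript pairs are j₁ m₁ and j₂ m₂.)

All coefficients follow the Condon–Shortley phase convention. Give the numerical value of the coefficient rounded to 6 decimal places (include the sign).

-0.577350  (= −√(1/3))

√[7·1!1!5!/8! · 1!1!5!1!5!1!] = √(300)
  +(−1)^0/∏(0,1,1,5,0,0)! = 1/120  (running 1/120)
  +(−1)^1/∏(1,0,0,4,1,1)! = -1/24  (running -1/30)
⟨..|..⟩ = √(300)·(-1/30) = -0.577350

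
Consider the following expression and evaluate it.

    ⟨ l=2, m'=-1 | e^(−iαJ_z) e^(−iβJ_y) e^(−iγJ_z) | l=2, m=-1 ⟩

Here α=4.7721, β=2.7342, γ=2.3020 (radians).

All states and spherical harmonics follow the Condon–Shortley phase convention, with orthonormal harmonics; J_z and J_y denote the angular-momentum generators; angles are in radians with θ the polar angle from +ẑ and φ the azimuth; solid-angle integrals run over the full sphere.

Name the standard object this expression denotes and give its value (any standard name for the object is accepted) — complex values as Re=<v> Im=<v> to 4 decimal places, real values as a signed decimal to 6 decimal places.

This is a Wigner D-matrix element — the rotation-matrix element ⟨l m'| R(α,β,γ) |l m⟩ in the angular-momentum basis.
First d^2_{-1,-1}(β=2.7342), then the phase factors e^{-i(-1)α} and e^{-i(-1)γ}:
With c≡cos(β/2)=0.202291 and s≡sin(β/2)=0.979326, N=[1·6·1·6]^{1/2}=6.000000
Admissible k: 0..1 (factorial args all ≥0)
  k=0: (−1)^0·6.0000/(6)·0.2023^4·0.9793^0 = +0.001675
  k=1: (−1)^1·6.0000/(2)·0.2023^2·0.9793^2 = -0.117741
d^2_{-1,-1}(2.7342) = +0.001675 -0.117741 = -0.116066
D = (+0.059676-0.998218i)·(-0.116066)·(-0.667766+0.744371i) = -0.081617-0.082523i

Wigner D-matrix element, Re=-0.0816 Im=-0.0825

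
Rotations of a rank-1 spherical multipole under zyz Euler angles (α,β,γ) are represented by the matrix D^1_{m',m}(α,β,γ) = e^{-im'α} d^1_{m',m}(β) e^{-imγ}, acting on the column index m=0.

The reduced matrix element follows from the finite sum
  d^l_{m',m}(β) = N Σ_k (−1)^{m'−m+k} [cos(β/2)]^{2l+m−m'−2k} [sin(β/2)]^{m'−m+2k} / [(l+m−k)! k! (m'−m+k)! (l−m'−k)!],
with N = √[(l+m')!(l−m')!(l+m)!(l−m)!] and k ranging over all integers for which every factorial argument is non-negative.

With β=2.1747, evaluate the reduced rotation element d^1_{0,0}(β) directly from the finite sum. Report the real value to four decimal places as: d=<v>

d=-0.5679

d^1_{0,0}(β=2.1747) via the finite sum:
c=cos(2.174700/2)=0.464833, s=sin(2.174700/2)=0.885398; N=√[1·1·1·1]=1.000000
k∈{0,1} keeps every argument non-negative
  k=0: (−1)^0·1.0000/(1)·0.4648^2·0.8854^0 = +0.216070
  k=1: (−1)^1·1.0000/(1)·0.4648^0·0.8854^2 = -0.783930
d^1_{0,0}(2.1747) = +0.216070 -0.783930 = -0.567860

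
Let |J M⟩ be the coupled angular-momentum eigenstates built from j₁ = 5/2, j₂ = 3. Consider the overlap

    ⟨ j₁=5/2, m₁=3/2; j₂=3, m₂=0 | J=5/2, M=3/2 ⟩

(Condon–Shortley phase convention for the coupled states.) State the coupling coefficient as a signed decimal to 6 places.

triangle: 3!·2!·3!/9! = 72/362880
(j±m)!: 4!·1!·3!·3!·4!·1! = 20736
prefactor² = (2J+1)·Δ·N² = 864/35
  k=0: +1/(0!·3!·1!·3!·1!·0!) = 1/36
  k=1: −1/(1!·2!·0!·2!·2!·1!) = -1/8
Σ = -7/72  ⇒  CG² = 864/35·(-7/72)² = 7/30
CG = −√(7/30) = -0.483046

−√(7/30) = -0.483046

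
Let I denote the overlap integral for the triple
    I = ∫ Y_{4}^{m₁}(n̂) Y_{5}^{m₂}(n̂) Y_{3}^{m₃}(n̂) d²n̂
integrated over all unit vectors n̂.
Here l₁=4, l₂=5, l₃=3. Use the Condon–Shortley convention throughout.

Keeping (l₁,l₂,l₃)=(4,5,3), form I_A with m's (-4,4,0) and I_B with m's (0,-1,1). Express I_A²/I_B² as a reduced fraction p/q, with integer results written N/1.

3528/605

l's match ⇒ only the (l;m) 3-j factors differ between A and B.
A: triangle coeff Δ(4,5,3) = 1/180180; Σ_t [6,6]: t=6:+1/8640 = 1/8640; (3j)²=28/715 [(4 5 3; -4 4 0)], sign=-1
B: triangle coeff Δ(4,5,3) = 1/180180; Σ_t [2,4]: t=2:+1/384 t=3:−1/216 t=4:+1/2304 = -11/6912; (3j)²=11/1638 [(4 5 3; 0 -1 1)], sign=-1
I_A²/I_B² = (28/715)/(11/1638) = 3528/605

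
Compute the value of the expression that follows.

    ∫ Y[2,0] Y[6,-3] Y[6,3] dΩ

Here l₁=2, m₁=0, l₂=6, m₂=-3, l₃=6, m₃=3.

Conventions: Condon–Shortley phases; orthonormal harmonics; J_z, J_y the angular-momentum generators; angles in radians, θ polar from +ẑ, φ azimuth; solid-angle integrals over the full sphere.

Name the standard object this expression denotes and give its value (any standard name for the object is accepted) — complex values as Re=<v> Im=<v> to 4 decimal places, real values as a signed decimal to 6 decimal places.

Gaunt coefficient, -0.057344

This is a Gaunt coefficient — the integral of a triple product of spherical harmonics over the sphere.
Checks pass: Σm=0; 14 even; l₃=6∈[4,8].
(2·2+1)(2·6+1)(2·6+1) = 845
Δ: 2! 2! 10! / 15! → 1/90090
sum: t=0:+1/69120 t=1:−1/14400 t=2:+1/69120 = -7/172800
3j²(2 6 6; 0 0 0) = Δ·Π!·Σ² = 14/715  (sign -1)
sum: t=0:+1/120960 t=1:−1/80640 t=2:+1/1451520 = -1/290304
3j²(2 6 6; 0 -3 3) = Δ·Π!·Σ² = 5/2002  (sign +1)
combine: 4πI² = 845·14/715·5/2002 = 5/121
take √, sign -1: I = -0.05734392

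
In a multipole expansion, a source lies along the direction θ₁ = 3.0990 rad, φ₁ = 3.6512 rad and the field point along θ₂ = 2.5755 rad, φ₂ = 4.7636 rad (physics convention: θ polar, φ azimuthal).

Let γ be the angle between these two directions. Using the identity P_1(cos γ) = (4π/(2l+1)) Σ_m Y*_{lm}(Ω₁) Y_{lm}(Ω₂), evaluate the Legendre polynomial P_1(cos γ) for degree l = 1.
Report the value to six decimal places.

0.853343

Term-by-term m-sum for l=1 (normalisation 4π/3 = 4.188790):
  [-1]  conj(Y_{1,-1})(Ω₁) = -0.012842-0.007177i ; Y_{1,-1}(Ω₂) = +0.009485+0.185059i ; Δ = +0.001206-0.002445i
  [+0]  conj(Y_{1,0})(Ω₁) = -0.488159-0.000000i ; Y_{1,0}(Ω₂) = -0.412382+0.000000i ; Δ = +0.201308+0.000000i
  [+1]  conj(Y_{1,1})(Ω₁) = +0.012842-0.007177i ; Y_{1,1}(Ω₂) = -0.009485+0.185059i ; Δ = +0.001206+0.002445i
Total Σ_m = +0.203721+0.000000i. Multiply by 4.188790: +0.853343+0.000000i. P_1(cos γ) = 0.853343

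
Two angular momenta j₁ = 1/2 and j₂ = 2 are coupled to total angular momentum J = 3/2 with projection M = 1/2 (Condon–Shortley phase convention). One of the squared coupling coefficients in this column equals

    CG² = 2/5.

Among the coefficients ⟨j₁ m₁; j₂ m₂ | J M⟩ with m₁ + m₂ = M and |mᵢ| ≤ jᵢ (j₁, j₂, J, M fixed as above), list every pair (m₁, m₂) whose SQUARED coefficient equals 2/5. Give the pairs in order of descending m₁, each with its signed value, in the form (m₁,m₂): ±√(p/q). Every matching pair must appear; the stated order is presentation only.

(1/2,0): +√(2/5)

Admissible pairs with m₁+m₂ = M = 1/2: (-1/2,1), (1/2,0)
  (m₁,m₂)=(1/2,0): CG² = 2/5, CG = +√(2/5)   ← matches the target
  (m₁,m₂)=(-1/2,1): CG² = 3/5, CG = −√(3/5)
Pairs with CG² = 2/5: (1/2,0): +√(2/5)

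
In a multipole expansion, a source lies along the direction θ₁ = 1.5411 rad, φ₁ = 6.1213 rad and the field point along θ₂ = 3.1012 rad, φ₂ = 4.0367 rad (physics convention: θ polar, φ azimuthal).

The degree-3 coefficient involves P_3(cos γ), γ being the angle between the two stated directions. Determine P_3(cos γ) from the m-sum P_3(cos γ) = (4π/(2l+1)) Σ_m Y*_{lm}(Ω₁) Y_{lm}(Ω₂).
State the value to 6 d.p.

0.073956

Addition theorem: P_3(cos γ) = (4π/7) Σ_m Y*_{lm}(Ω₁) Y_{lm}(Ω₂), m = −3…3:
  term(m=-3) = (0.000011, -0.000000)   from Y*(Ω₁)=(0.368492, -0.194498), Y(Ω₂)=(0.000025, 0.000012)
  term(m=-2) = (0.000026, 0.000043)   from Y*(Ω₁)=(0.028743, -0.009645), Y(Ω₂)=(0.000362, 0.001625)
  term(m=-1) = (0.008235, -0.014591)   from Y*(Ω₁)=(-0.317409, 0.051837), Y(Ω₂)=(-0.032583, 0.040649)
  term(m=+0) = (0.024652, 0.000000)   from Y*(Ω₁)=(-0.033192, -0.000000), Y(Ω₂)=(-0.742704, 0.000000)
  term(m=+1) = (0.008235, 0.014591)   from Y*(Ω₁)=(0.317409, 0.051837), Y(Ω₂)=(0.032583, 0.040649)
  term(m=+2) = (0.000026, -0.000043)   from Y*(Ω₁)=(0.028743, 0.009645), Y(Ω₂)=(0.000362, -0.001625)
  term(m=+3) = (0.000011, 0.000000)   from Y*(Ω₁)=(-0.368492, -0.194498), Y(Ω₂)=(-0.000025, 0.000012)
Σ over m = (0.041197, -0.000000); ×(4π/7) → (0.073956, -0.000000). Real part: 0.073956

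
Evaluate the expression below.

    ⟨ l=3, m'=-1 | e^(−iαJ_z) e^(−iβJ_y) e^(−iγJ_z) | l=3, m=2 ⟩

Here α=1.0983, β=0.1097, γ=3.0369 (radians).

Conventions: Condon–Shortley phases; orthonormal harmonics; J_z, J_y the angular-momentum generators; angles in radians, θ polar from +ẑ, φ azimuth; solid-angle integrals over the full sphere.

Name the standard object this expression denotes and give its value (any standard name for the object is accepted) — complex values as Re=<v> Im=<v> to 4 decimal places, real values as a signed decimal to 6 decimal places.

This is a Wigner D-matrix element — the rotation-matrix element ⟨l m'| R(α,β,γ) |l m⟩ in the angular-momentum basis.
Split into d^3_{-1,2}(β=0.1097) × two z-phases.
Half-angle: c=0.998496, s=0.054823. N=√(2·24·120·1)=75.894664
k∈{3,4} keeps every argument non-negative
  k=3: (−1)^0·75.8947/(12)·0.9985^3·0.0548^3 = +0.001037
  k=4: (−1)^1·75.8947/(24)·0.9985^1·0.0548^5 = -0.000002
d^3_{-1,2}(0.1097) = +0.001037 -0.000002 = +0.001036
Phases: e^{-i·(-1)·1.0983}=+0.455111+0.890435i, e^{-i·(2)·3.0369}=+0.978159+0.207859i ⇒ D=+0.000269+0.001000i

Wigner D-matrix element, Re=0.0003 Im=0.0010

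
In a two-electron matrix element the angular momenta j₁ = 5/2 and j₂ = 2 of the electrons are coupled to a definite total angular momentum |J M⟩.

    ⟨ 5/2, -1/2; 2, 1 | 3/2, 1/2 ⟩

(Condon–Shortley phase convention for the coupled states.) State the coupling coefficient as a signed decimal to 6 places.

triangle: 3!×2!×1!/7! = 12/5040
(j±m)!: 2!×3!×3!×1!×2!×1! = 144
prefactor² = (2J+1)×Δ×N² = 48/35
  k=2: +1/(2!×1!×1!×1!×1!×0!) = 1/2
  k=3: −1/(3!×0!×0!×0!×2!×1!) = -1/12
Σ = 5/12  ⇒  CG² = 48/35×(5/12)² = 5/21
CG = +√(5/21) = +0.487950

+0.487950  (= +√(5/21))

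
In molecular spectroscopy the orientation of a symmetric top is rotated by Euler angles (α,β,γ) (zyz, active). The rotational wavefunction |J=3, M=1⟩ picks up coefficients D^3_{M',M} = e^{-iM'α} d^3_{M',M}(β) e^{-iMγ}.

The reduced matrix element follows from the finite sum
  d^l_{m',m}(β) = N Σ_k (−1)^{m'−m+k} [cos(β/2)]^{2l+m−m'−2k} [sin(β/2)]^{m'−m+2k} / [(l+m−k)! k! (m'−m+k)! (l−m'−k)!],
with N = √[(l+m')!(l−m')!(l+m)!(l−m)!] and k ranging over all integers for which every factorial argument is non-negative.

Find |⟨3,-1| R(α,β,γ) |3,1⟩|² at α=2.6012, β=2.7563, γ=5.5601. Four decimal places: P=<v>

P=0.3964

First d^3_{-1,1}(β=2.7563), then the phase factors e^{-i(-1)α} and e^{-i(1)γ}:
With c≡cos(β/2)=0.191457 and s≡sin(β/2)=0.981501, N=[2·24·24·2]^{1/2}=48.000000
k: max(0,(1)−(-1))=2 … min(3+(1),3−(-1))=4
  k=2: (−1)^0·48.0000/(8)·0.1915^4·0.9815^2 = +0.007766
  k=3: (−1)^1·48.0000/(6)·0.1915^2·0.9815^4 = -0.272142
  k=4: (−1)^2·48.0000/(48)·0.1915^0·0.9815^6 = +0.894014
d^3_{-1,1}(2.7563) = +0.007766 -0.272142 +0.894014 = +0.629639
|D^3_{-1,1}|² = |d^3_{-1,1}(β)|² = (+0.629639)² = 0.396445 (the z-rotation phases have unit modulus)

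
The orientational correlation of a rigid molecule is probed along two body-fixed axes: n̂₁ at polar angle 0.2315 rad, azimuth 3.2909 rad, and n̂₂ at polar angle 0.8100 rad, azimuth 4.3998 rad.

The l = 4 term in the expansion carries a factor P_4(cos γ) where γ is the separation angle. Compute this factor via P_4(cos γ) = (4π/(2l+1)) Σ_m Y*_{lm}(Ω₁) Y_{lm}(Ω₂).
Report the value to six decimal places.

Term-by-term m-sum for l=4 (normalisation 4π/9 = 1.396263):
  [-4]  conj(Y_{4,-4})(Ω₁) = 0.00101 + 0.00069j ; Y_{4,-4}(Ω₂) = 0.03836 + 0.11558j ; Δ = -0.00004 + 0.00014j
  [-3]  conj(Y_{4,-3})(Ω₁) = -0.01326 - 0.00637j ; Y_{4,-3}(Ω₂) = 0.26437 - 0.19399j ; Δ = -0.00474 + 0.00089j
  [-2]  conj(Y_{4,-2})(Ω₁) = 0.09478 + 0.02918j ; Y_{4,-2}(Ω₂) = -0.33125 - 0.23908j ; Δ = -0.02442 - 0.03232j
  [-1]  conj(Y_{4,-1})(Ω₁) = -0.37939 - 0.05707j ; Y_{4,-1}(Ω₂) = -0.02382 + 0.07370j ; Δ = 0.01324 - 0.02660j
  [+0]  conj(Y_{4,0})(Ω₁) = 0.63380 + 0.00000j ; Y_{4,0}(Ω₂) = -0.35457 + 0.00000j ; Δ = -0.22473 + 0.00000j
  [+1]  conj(Y_{4,1})(Ω₁) = 0.37939 - 0.05707j ; Y_{4,1}(Ω₂) = 0.02382 + 0.07370j ; Δ = 0.01324 + 0.02660j
  [+2]  conj(Y_{4,2})(Ω₁) = 0.09478 - 0.02918j ; Y_{4,2}(Ω₂) = -0.33125 + 0.23908j ; Δ = -0.02442 + 0.03232j
  [+3]  conj(Y_{4,3})(Ω₁) = 0.01326 - 0.00637j ; Y_{4,3}(Ω₂) = -0.26437 - 0.19399j ; Δ = -0.00474 - 0.00089j
  [+4]  conj(Y_{4,4})(Ω₁) = 0.00101 - 0.00069j ; Y_{4,4}(Ω₂) = 0.03836 - 0.11558j ; Δ = -0.00004 - 0.00014j
Accumulated sum -0.25665 + 0.00000j; after 4π/(2l+1) scaling, -0.35835 + 0.00000j ⇒ P_4 = -0.358346

-0.358346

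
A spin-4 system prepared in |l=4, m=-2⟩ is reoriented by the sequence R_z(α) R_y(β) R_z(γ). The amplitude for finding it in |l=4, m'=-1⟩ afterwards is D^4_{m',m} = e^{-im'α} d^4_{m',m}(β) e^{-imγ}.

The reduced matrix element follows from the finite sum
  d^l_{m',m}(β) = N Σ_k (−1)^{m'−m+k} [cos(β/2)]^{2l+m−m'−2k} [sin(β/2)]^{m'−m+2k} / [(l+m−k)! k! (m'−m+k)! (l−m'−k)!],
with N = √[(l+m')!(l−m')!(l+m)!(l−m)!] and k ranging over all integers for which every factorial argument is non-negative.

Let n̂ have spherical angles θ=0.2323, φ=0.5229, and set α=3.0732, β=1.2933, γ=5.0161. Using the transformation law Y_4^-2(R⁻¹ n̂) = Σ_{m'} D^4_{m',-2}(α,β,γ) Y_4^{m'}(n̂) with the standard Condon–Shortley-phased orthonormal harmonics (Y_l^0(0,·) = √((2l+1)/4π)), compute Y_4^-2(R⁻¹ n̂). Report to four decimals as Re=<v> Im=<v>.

Re=0.2972 Im=0.1082

Need the full column D^4_{m',-2} for m'=−4..4 at α=3.0732, β=1.2933, γ=5.0161.
cos(β/2)=0.798107, sin(β/2)=0.602516
d^4_{-4,-2}: single k=2 term ⇒ +0.496458;  D = -0.469047-0.162681i
d^4_{-3,-2}: k∈[1..2] ⇒ +0.465007 -0.795053 = -0.330046;  D = -0.303703-0.129208i
d^4_{-2,-2}: k∈[0..2] ⇒ +0.164622 -1.125860 +0.802065 = -0.159173;  D = +0.141867+0.072177i
d^4_{-1,-2}: k∈[0..2] ⇒ -0.527268 +1.502509 -0.570875 = +0.404365;  D = +0.347029+0.207562i
d^4_{0,-2}: k∈[0..2] ⇒ +0.890070 -1.352722 +0.289105 = -0.173547;  D = +0.142503+0.099052i
d^4_{1,-2}: k∈[0..2] ⇒ -1.001673 +0.856313 -0.097606 = -0.242966;  D = -0.189562-0.151983i
d^4_{2,-2}: k∈[0..2] ⇒ +0.802065 -0.365692 +0.017368 = +0.453742;  D = -0.333784-0.307360i
d^4_{3,-2}: k∈[0..1] ⇒ -0.453118 +0.086081 = -0.367038;  D = -0.252380-0.266498i
d^4_{4,-2}: single k=0 term ⇒ +0.161255;  D = -0.102620-0.124387i
Y_4^{m'}(θ=0.2323,φ=0.5229) and Σ D·Y over m':
  (-0.4690-0.1627i)·(-0.0006-0.0011i)  (-0.3037-0.1292i)·(+0.0000-0.0149i)  (+0.1419+0.0722i)·(+0.0500-0.0864i)  (+0.3470+0.2076i)·(+0.3332-0.1921i)  (+0.1425+0.0991i)·(+0.6324+0.0000i)  (-0.1896-0.1520i)·(-0.3332-0.1921i)  (-0.3338-0.3074i)·(+0.0500+0.0864i)  (-0.2524-0.2665i)·(-0.0000-0.0149i)  (-0.1026-0.1244i)·(-0.0006+0.0011i)
Y_4^-2(R⁻¹ n̂) = +0.297213+0.108208i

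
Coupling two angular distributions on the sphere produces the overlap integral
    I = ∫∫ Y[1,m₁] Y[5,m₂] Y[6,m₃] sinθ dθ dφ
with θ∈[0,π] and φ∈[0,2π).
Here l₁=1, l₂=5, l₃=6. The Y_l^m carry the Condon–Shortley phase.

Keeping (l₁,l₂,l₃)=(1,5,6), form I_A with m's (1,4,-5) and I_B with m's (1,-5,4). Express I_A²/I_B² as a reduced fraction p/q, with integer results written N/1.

l's match ⇒ only the (l;m) 3-j factors differ between A and B.
A: triangle coeff Δ(1,5,6) = 1/858; Σ_t [0,0]: t=0:+1/725760 = 1/725760; (3j)²=5/78 [(1 5 6; 1 4 -5)], sign=-1
B: triangle coeff Δ(1,5,6) = 1/858; Σ_t [0,0]: t=0:+1/7257600 = 1/7257600; (3j)²=1/858 [(1 5 6; 1 -5 4)], sign=+1
I_A²/I_B² = (5/78)/(1/858) = 55/1

55/1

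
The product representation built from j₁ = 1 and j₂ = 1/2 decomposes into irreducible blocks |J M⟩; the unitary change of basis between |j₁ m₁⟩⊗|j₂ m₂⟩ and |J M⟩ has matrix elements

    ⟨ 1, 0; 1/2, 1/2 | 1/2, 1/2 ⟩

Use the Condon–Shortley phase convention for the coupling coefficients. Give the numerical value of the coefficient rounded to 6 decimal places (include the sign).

√[2·1!1!0!/3! · 1!1!1!0!1!0!] = √(1/3)
  +(−1)^1/∏(1,0,0,0,1,0)! = -1  (running -1)
⟨..|..⟩ = √(1/3)·(-1) = -0.577350

−√(1/3) ≈ -0.577350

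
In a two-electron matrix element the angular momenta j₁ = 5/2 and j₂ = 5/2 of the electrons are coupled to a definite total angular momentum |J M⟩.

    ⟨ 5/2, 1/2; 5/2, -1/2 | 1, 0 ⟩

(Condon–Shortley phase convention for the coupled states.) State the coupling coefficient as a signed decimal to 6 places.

√[3·4!1!1!/7! · 3!2!2!3!1!1!] = √(72/35)
  +(−1)^1/∏(1,3,1,1,0,0)! = -1/6  (running -1/6)
  +(−1)^2/∏(2,2,0,0,1,1)! = 1/4  (running 1/12)
⟨..|..⟩ = √(72/35)·(1/12) = +0.119523

+√(1/70) ≈ +0.119523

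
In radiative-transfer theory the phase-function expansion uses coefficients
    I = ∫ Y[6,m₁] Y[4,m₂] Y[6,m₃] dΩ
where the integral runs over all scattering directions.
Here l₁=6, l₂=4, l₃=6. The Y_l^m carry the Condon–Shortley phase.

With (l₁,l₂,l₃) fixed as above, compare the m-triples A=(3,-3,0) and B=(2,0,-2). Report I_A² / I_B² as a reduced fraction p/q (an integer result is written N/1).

5292/121

Shared (l₁,l₂,l₃)=(6,4,6): N and (l;000)² cancel in I_A²/I_B².
A: Δ = 4!·8!·4!/17! = 1/15315300; Racah Σ t=0..1: t=0:+1/103680 t=1:−1/207360 = 1/207360; ⇒ 3j(6 4 6; 3 -3 0)² = 21/2431, sgn +1
B: Δ = 4!·8!·4!/17! = 1/15315300; Racah Σ t=0..4: t=0:+1/331776 t=1:−1/25920 t=2:+1/23040 t=3:−1/181440 t=4:+1/23224320 = 11/4644864; ⇒ 3j(6 4 6; 2 0 -2)² = 11/55692, sgn +1
I_A²/I_B² = (21/2431)/(11/55692) = 5292/121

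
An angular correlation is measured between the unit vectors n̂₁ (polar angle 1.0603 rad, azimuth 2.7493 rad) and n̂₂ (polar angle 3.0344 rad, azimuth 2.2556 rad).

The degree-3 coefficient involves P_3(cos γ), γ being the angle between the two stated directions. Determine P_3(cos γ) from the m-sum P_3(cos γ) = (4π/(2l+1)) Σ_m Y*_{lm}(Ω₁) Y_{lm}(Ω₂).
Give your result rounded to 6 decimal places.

Addition theorem: P_3(cos γ) = (4π/7) Σ_m Y*_{lm}(Ω₁) Y_{lm}(Ω₂), m = −3…3:
  [-3]  conj(Y_{3,-3})(Ω₁) = -0.10636 + 0.25590j ; Y_{3,-3}(Ω₂) = 0.00045 - 0.00024j ; Δ = 0.00001 + 0.00014j
  [-2]  conj(Y_{3,-2})(Ω₁) = 0.26902 - 0.26858j ; Y_{3,-2}(Ω₂) = 0.00232 - 0.01140j ; Δ = -0.00244 - 0.00369j
  [-1]  conj(Y_{3,-1})(Ω₁) = -0.05047 + 0.02088j ; Y_{3,-1}(Ω₂) = -0.08623 - 0.10559j ; Δ = 0.00656 + 0.00353j
  [+0]  conj(Y_{3,0})(Ω₁) = -0.32936 + 0.00000j ; Y_{3,0}(Ω₂) = -0.72083 + 0.00000j ; Δ = 0.23741 + 0.00000j
  [+1]  conj(Y_{3,1})(Ω₁) = 0.05047 + 0.02088j ; Y_{3,1}(Ω₂) = 0.08623 - 0.10559j ; Δ = 0.00656 - 0.00353j
  [+2]  conj(Y_{3,2})(Ω₁) = 0.26902 + 0.26858j ; Y_{3,2}(Ω₂) = 0.00232 + 0.01140j ; Δ = -0.00244 + 0.00369j
  [+3]  conj(Y_{3,3})(Ω₁) = 0.10636 + 0.25590j ; Y_{3,3}(Ω₂) = -0.00045 - 0.00024j ; Δ = 0.00001 - 0.00014j
Total Σ_m = 0.24568 - 0.00000j. Multiply by 1.795196: 0.44104 - 0.00000j. P_3(cos γ) = 0.441043

0.441043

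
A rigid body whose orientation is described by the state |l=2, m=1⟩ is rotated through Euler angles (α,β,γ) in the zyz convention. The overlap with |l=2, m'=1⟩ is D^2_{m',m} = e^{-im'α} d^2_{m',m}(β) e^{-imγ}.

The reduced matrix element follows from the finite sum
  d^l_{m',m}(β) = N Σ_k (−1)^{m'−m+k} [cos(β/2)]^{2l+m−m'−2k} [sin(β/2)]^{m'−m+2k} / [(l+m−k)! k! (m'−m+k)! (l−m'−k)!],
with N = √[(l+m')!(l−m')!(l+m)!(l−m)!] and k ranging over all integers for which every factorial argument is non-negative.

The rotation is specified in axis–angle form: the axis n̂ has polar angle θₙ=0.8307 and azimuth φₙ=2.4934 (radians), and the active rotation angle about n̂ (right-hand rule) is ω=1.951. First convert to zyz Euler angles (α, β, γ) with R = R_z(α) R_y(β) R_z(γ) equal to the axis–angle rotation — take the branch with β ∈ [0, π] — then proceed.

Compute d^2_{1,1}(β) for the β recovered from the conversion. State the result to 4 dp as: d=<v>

Axis–angle → zyz. n̂ = (sinθₙcosφₙ, sinθₙsinφₙ, cosθₙ) = (-0.588638, +0.445809, +0.674359), ω = 1.9510.
R = I cosω + sinω [n̂]ₓ + (1−cosω) n̂n̂ᵀ gives
  R = [+0.103972, -0.986009, -0.130293; +0.266396, -0.098608, +0.958806; -0.958239, -0.134399, +0.252416]
β = atan2(√(R₁₃²+R₂₃²), R₃₃) = 1.315620; α = atan2(R₂₃, R₁₃) mod 2π = 1.705860; γ = atan2(R₃₂, −R₃₁) mod 2π = 6.143838
d^2_{1,1}(β=1.3156) via the finite sum:
Half-angle: c=0.791333, s=0.611385. N=√(6·1·6·1)=6.000000
Admissible k: 0..1 (factorial args all ≥0)
  k=0: (−1)^0·6.0000/(6)·0.7913^4·0.6114^0 = +0.392137
  k=1: (−1)^1·6.0000/(2)·0.7913^2·0.6114^2 = -0.702214
d^2_{1,1}(1.3156) = +0.392137 -0.702214 = -0.310078

d=-0.3101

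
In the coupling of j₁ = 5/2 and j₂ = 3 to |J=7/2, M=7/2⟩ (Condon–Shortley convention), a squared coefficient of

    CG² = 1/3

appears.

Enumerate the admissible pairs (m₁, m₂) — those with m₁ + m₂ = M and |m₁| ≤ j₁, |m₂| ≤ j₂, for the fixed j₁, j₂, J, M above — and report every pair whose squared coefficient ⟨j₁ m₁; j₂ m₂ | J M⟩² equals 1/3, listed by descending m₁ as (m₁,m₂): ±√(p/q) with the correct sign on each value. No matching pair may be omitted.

Admissible pairs with m₁+m₂ = M = 7/2: (1/2,3), (3/2,2), (5/2,1)
  (m₁,m₂)=(5/2,1): CG² = 2/9, CG = +√(2/9)
  (m₁,m₂)=(3/2,2): CG² = 4/9, CG = −√(4/9)
  (m₁,m₂)=(1/2,3): CG² = 1/3, CG = +√(1/3)   ← matches the target
Pairs with CG² = 1/3: (1/2,3): +√(1/3)

(1/2,3): +√(1/3)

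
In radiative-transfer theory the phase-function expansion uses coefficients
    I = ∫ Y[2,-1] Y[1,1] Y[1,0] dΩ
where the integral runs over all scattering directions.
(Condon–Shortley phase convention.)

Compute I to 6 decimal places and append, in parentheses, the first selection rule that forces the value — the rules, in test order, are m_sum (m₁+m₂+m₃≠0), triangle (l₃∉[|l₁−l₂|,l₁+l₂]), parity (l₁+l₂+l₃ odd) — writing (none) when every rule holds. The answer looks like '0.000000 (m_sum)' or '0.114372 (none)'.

-0.218510 (none)

m-sum 0 ✓  L=4 even ✓  1≤1≤3 ✓
Π(2lᵢ+1) = 5×3×3 = 45
triangle coeff Δ(2,1,1) = 1/30
Σ_t [1,1]: t=1:−1/1 = -1/1
(3j)²=2/15 [(2 1 1; 0 0 0)], sign=+1
Σ_t [2,2]: t=2:+1/2 = 1/2
(3j)²=1/10 [(2 1 1; -1 1 0)], sign=-1
⇒ 4πI² = 3/5
I = (-1)√(3/5/(4π)) = -0.21850969
No selection rule forces the value: the integral is nonzero (none).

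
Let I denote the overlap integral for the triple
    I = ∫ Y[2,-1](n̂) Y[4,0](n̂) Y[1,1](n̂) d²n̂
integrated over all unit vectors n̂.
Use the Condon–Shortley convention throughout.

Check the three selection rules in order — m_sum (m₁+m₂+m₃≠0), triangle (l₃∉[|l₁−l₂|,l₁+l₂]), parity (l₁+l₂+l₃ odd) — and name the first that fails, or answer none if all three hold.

Σmᵢ = 0  ✓
l₃∈[|l₁−l₂|,l₁+l₂]=[2,6] required, l₃=1 fails  ✗
Σlᵢ = 7 ⇒ odd

triangle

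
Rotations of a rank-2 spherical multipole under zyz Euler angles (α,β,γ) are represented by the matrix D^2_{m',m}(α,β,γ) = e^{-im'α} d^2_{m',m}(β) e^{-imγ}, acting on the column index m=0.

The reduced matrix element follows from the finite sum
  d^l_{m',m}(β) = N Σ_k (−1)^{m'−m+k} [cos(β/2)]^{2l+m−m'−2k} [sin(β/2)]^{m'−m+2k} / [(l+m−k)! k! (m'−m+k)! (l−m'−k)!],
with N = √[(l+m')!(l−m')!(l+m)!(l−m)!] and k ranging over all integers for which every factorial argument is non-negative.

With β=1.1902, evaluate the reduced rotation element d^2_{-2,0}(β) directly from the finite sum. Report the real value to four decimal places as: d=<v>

d=0.5279

d^2_{-2,0}(β=1.1902) via the finite sum:
c=cos(1.190200/2)=0.828092, s=sin(1.190200/2)=0.560592; N=√[1·24·2·2]=9.797959
k∈{2} keeps every argument non-negative
  k=2: (−1)^0·9.7980/(4)·0.8281^2·0.5606^2 = +0.527869
d^2_{-2,0}(1.1902) = +0.527869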